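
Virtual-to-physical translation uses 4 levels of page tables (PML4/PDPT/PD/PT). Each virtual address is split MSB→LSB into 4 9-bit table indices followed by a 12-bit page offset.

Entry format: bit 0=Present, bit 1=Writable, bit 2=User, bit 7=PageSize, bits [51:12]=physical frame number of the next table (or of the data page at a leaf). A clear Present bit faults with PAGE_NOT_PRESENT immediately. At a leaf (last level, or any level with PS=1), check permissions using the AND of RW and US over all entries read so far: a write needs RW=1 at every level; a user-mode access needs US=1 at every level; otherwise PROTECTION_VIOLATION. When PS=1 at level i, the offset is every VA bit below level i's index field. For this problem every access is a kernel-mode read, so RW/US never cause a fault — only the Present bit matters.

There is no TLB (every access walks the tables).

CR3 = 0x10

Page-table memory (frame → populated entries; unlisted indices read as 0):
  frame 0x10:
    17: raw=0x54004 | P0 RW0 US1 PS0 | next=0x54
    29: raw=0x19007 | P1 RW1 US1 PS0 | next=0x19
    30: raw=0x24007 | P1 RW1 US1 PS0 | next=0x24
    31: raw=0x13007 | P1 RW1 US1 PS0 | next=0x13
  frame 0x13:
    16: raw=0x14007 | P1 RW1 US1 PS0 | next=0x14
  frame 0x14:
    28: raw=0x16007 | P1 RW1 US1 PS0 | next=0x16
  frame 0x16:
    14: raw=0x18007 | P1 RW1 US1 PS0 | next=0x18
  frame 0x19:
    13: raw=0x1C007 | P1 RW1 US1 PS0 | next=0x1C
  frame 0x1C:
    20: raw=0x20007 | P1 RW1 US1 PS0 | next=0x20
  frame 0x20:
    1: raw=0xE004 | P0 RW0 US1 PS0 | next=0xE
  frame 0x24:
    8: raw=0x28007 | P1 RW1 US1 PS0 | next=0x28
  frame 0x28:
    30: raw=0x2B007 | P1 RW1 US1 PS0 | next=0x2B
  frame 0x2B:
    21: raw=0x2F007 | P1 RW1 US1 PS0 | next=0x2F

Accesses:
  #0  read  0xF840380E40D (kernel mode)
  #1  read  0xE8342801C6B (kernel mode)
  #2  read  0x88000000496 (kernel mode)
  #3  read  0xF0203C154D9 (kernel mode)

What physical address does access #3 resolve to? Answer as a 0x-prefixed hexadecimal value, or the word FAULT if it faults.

Per-access translation:
#0 VA=0xF840380E40D (r,kernel):
  lvl0: tbl 0x10, slot 31 ⇒ 0x13007 (P1/RW1/US1/PS0)
  lvl1: tbl 0x13, slot 16 ⇒ 0x14007 (P1/RW1/US1/PS0)
  lvl2: tbl 0x14, slot 28 ⇒ 0x16007 (P1/RW1/US1/PS0)
  lvl3: tbl 0x16, slot 14 ⇒ 0x18007 (P1/RW1/US1/PS0)
  → PA=0x1840D  (4 entries read)
#1 VA=0xE8342801C6B (r,kernel):
  lvl0: tbl 0x10, slot 29 ⇒ 0x19007 (P1/RW1/US1/PS0)
  lvl1: tbl 0x19, slot 13 ⇒ 0x1C007 (P1/RW1/US1/PS0)
  lvl2: tbl 0x1C, slot 20 ⇒ 0x20007 (P1/RW1/US1/PS0)
  lvl3: tbl 0x20, slot 1 ⇒ 0xE004 (P0/RW0/US1/PS0)
  ⇒ fault: PAGE_NOT_PRESENT  — 4 lookups
#2 VA=0x88000000496 (r,kernel):
  lvl0: tbl 0x10, slot 17 ⇒ 0x54004 (P0/RW0/US1/PS0)
  ⇒ fault: PAGE_NOT_PRESENT  — 1 lookups
#3 VA=0xF0203C154D9 (r,kernel):
  lvl0: tbl 0x10, slot 30 ⇒ 0x24007 (P1/RW1/US1/PS0)
  lvl1: tbl 0x24, slot 8 ⇒ 0x28007 (P1/RW1/US1/PS0)
  lvl2: tbl 0x28, slot 30 ⇒ 0x2B007 (P1/RW1/US1/PS0)
  lvl3: tbl 0x2B, slot 21 ⇒ 0x2F007 (P1/RW1/US1/PS0)
  → PA=0x2F4D9  (4 entries read)

Access #3 PA: 0x2F4D9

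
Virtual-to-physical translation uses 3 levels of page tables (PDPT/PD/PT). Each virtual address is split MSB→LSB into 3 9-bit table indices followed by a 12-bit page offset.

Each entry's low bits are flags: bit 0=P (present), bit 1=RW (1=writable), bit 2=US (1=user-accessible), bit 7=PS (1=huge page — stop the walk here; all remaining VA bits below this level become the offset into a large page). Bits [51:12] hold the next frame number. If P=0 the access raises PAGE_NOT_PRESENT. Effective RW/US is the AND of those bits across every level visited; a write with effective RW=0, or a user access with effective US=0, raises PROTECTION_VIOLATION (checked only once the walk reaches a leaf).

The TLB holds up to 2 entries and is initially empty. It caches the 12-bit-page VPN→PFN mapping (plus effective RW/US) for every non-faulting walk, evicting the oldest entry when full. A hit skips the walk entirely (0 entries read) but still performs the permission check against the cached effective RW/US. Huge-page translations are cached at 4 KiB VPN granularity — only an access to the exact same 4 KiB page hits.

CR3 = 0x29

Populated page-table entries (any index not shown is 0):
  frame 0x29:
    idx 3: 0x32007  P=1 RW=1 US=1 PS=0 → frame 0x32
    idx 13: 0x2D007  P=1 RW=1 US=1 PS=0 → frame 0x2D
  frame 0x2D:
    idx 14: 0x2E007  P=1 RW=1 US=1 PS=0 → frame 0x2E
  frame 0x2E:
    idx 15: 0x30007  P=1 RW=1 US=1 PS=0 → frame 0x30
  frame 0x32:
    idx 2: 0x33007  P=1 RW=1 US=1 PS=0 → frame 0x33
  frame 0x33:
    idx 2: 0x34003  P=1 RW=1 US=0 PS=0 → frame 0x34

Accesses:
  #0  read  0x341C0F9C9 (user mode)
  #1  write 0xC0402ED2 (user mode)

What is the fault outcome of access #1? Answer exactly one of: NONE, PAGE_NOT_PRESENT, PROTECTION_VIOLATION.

Walk each access:
#0 VA=0x341C0F9C9 (r,user):
  L0 @0x29[13] → 0x2D007  P=1,RW=1,US=1,PS=0
  L1 @0x2D[14] → 0x2E007  P=1,RW=1,US=1,PS=0
  L2 @0x2E[15] → 0x30007  P=1,RW=1,US=1,PS=0
  ✓ 0x309C9  — 3 lookups
#1 VA=0xC0402ED2 (w,user):
  L0 @0x29[3] → 0x32007  P=1,RW=1,US=1,PS=0
  L1 @0x32[2] → 0x33007  P=1,RW=1,US=1,PS=0
  L2 @0x33[2] → 0x34003  P=1,RW=1,US=0,PS=0
  ⇒ fault: PROTECTION_VIOLATION  — 3 lookups

Access #1 fault: PROTECTION_VIOLATION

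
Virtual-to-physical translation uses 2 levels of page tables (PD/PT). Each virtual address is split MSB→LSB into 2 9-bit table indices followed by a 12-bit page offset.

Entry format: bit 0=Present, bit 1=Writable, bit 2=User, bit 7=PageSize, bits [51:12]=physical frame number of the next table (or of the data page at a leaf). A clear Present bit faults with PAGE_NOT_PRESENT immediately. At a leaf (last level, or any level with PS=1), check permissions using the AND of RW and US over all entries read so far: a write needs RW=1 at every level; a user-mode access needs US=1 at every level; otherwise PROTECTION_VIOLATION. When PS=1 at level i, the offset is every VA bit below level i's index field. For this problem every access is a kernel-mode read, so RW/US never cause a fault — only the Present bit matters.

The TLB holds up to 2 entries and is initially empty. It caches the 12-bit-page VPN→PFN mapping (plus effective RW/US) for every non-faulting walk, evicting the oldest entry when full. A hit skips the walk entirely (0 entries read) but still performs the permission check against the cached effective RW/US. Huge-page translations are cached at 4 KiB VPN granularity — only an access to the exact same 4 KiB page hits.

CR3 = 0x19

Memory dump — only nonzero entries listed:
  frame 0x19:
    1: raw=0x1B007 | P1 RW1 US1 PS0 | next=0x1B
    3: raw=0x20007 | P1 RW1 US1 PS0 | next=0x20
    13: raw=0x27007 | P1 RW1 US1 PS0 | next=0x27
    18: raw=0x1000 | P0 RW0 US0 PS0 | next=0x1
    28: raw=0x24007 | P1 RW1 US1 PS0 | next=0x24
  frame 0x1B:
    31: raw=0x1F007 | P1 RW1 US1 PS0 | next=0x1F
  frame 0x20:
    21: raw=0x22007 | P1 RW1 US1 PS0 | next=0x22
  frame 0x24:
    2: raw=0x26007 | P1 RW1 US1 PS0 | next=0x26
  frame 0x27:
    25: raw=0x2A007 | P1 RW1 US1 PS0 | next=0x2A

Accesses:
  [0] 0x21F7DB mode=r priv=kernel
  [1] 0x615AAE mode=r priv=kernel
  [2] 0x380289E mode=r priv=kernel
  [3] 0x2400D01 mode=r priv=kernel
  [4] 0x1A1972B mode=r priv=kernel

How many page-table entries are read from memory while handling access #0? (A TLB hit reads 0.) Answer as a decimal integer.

Trace:
#0 VA=0x21F7DB (r,kernel):
  [0] read 0x19 idx=1: raw=0x1B007 flags P=1 W=1 U=1 S=0
  [1] read 0x1B idx=31: raw=0x1F007 flags P=1 W=1 U=1 S=0
  ✓ 0x1F7DB  — 2 lookups
#1 VA=0x615AAE (r,kernel):
  [0] read 0x19 idx=3: raw=0x20007 flags P=1 W=1 U=1 S=0
  [1] read 0x20 idx=21: raw=0x22007 flags P=1 W=1 U=1 S=0
  ✓ 0x22AAE  — 2 lookups
#2 VA=0x380289E (r,kernel):
  [0] read 0x19 idx=28: raw=0x24007 flags P=1 W=1 U=1 S=0
  [1] read 0x24 idx=2: raw=0x26007 flags P=1 W=1 U=1 S=0
  ✓ 0x2689E  — 2 lookups
#3 VA=0x2400D01 (r,kernel):
  [0] read 0x19 idx=18: raw=0x1000 flags P=0 W=0 U=0 S=0
  ✗ PAGE_NOT_PRESENT  [1 reads]
#4 VA=0x1A1972B (r,kernel):
  [0] read 0x19 idx=13: raw=0x27007 flags P=1 W=1 U=1 S=0
  [1] read 0x27 idx=25: raw=0x2A007 flags P=1 W=1 U=1 S=0
  ✓ 0x2A72B  — 2 lookups

Entries read for #0: 2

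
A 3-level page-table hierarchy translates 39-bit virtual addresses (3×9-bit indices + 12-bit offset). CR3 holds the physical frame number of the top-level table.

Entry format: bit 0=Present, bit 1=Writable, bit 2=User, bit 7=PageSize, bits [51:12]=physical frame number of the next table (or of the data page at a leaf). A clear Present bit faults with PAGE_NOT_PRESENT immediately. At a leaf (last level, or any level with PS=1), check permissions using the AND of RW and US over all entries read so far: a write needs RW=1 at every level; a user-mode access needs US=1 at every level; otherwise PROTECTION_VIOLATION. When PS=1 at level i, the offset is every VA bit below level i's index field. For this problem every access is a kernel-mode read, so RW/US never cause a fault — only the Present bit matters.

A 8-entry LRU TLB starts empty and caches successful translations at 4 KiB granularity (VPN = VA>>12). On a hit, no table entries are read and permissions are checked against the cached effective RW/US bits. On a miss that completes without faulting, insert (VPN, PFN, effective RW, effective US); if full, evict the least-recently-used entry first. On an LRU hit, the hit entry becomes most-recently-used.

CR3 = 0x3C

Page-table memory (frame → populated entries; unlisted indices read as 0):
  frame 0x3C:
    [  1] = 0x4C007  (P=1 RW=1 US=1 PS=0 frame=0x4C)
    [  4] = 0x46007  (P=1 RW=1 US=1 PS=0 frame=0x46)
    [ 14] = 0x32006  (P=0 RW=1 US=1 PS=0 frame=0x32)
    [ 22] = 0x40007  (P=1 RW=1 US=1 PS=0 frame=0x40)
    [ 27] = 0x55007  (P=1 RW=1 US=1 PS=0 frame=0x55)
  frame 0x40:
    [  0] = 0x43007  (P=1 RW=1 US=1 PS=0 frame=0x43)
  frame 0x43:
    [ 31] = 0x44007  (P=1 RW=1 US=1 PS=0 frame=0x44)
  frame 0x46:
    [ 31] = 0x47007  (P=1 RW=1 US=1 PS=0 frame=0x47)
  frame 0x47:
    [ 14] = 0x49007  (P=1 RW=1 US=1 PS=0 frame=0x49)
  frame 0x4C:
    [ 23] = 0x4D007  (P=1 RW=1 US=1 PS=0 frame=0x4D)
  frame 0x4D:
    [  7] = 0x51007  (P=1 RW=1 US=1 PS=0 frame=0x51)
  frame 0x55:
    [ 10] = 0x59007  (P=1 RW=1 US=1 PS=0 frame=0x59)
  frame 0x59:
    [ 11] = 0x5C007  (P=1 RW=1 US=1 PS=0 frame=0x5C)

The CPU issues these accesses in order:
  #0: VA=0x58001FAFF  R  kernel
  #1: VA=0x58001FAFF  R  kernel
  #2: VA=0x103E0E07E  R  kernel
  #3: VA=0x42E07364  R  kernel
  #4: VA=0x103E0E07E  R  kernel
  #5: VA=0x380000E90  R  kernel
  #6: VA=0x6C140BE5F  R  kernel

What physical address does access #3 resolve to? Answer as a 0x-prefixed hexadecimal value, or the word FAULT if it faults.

Trace:
#0 VA=0x58001FAFF (r,kernel):
  L0 @0x3C[22] → 0x40007  P=1,RW=1,US=1,PS=0
  L1 @0x40[0] → 0x43007  P=1,RW=1,US=1,PS=0
  L2 @0x43[31] → 0x44007  P=1,RW=1,US=1,PS=0
  ⇒ phys 0x44AFF  [3 reads]
#1 VA=0x58001FAFF (r,kernel):
  TLB hit vpn=0x58001F → PA=0x44AFF
#2 VA=0x103E0E07E (r,kernel):
  L0 @0x3C[4] → 0x46007  P=1,RW=1,US=1,PS=0
  L1 @0x46[31] → 0x47007  P=1,RW=1,US=1,PS=0
  L2 @0x47[14] → 0x49007  P=1,RW=1,US=1,PS=0
  ⇒ phys 0x4907E  [3 reads]
#3 VA=0x42E07364 (r,kernel):
  L0 @0x3C[1] → 0x4C007  P=1,RW=1,US=1,PS=0
  L1 @0x4C[23] → 0x4D007  P=1,RW=1,US=1,PS=0
  L2 @0x4D[7] → 0x51007  P=1,RW=1,US=1,PS=0
  ⇒ phys 0x51364  [3 reads]
#4 VA=0x103E0E07E (r,kernel):
  TLB hit vpn=0x103E0E → PA=0x4907E
#5 VA=0x380000E90 (r,kernel):
  L0 @0x3C[14] → 0x32006  P=0,RW=1,US=1,PS=0
  → PAGE_NOT_PRESENT  (1 entries read)
#6 VA=0x6C140BE5F (r,kernel):
  L0 @0x3C[27] → 0x55007  P=1,RW=1,US=1,PS=0
  L1 @0x55[10] → 0x59007  P=1,RW=1,US=1,PS=0
  L2 @0x59[11] → 0x5C007  P=1,RW=1,US=1,PS=0
  ⇒ phys 0x5CE5F  [3 reads]

Access #3 PA: 0x51364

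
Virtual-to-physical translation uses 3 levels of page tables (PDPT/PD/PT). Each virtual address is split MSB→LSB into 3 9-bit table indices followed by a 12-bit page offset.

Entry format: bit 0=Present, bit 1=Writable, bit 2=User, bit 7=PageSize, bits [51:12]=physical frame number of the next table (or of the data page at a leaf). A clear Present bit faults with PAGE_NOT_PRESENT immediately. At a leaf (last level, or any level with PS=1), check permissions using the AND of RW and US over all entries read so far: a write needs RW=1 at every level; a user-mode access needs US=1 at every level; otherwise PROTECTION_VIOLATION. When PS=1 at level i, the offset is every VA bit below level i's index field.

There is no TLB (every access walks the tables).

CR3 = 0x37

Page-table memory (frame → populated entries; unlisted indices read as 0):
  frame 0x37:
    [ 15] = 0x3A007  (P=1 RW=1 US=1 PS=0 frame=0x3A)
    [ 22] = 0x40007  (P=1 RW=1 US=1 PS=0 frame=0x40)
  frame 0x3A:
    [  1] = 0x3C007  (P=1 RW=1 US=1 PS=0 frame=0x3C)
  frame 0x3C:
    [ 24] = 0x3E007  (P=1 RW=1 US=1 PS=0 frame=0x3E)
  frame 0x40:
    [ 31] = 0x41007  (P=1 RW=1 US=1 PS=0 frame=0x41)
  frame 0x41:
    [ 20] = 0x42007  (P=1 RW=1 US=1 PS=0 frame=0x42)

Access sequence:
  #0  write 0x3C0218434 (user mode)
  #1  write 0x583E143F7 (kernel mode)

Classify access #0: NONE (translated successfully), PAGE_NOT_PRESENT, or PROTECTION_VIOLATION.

Per-access translation:
#0 VA=0x3C0218434 (w,user):
  lvl0: tbl 0x37, slot 15 ⇒ 0x3A007 (P1/RW1/US1/PS0)
  lvl1: tbl 0x3A, slot 1 ⇒ 0x3C007 (P1/RW1/US1/PS0)
  lvl2: tbl 0x3C, slot 24 ⇒ 0x3E007 (P1/RW1/US1/PS0)
  → PA=0x3E434  (3 entries read)
#1 VA=0x583E143F7 (w,kernel):
  lvl0: tbl 0x37, slot 22 ⇒ 0x40007 (P1/RW1/US1/PS0)
  lvl1: tbl 0x40, slot 31 ⇒ 0x41007 (P1/RW1/US1/PS0)
  lvl2: tbl 0x41, slot 20 ⇒ 0x42007 (P1/RW1/US1/PS0)
  → PA=0x423F7  (3 entries read)

Access #0 fault: NONE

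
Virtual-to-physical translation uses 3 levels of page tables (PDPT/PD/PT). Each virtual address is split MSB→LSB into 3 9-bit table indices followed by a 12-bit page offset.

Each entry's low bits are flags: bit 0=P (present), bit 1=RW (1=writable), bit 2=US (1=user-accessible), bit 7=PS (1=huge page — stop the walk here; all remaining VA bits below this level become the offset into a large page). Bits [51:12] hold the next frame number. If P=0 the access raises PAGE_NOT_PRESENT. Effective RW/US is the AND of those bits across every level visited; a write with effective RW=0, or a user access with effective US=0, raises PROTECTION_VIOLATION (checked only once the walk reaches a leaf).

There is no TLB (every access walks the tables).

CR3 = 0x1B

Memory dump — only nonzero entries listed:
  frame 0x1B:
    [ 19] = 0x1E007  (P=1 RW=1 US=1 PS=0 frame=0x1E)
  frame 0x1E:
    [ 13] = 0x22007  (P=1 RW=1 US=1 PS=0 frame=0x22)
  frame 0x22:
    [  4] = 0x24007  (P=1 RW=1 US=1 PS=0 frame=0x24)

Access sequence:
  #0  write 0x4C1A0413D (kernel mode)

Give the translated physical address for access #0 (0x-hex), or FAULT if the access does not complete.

Per-access translation:
#0 VA=0x4C1A0413D (w,kernel):
  lvl0: tbl 0x1B, slot 19 ⇒ 0x1E007 (P1/RW1/US1/PS0)
  lvl1: tbl 0x1E, slot 13 ⇒ 0x22007 (P1/RW1/US1/PS0)
  lvl2: tbl 0x22, slot 4 ⇒ 0x24007 (P1/RW1/US1/PS0)
  → PA=0x2413D  (3 entries read)

Access #0 PA: 0x2413D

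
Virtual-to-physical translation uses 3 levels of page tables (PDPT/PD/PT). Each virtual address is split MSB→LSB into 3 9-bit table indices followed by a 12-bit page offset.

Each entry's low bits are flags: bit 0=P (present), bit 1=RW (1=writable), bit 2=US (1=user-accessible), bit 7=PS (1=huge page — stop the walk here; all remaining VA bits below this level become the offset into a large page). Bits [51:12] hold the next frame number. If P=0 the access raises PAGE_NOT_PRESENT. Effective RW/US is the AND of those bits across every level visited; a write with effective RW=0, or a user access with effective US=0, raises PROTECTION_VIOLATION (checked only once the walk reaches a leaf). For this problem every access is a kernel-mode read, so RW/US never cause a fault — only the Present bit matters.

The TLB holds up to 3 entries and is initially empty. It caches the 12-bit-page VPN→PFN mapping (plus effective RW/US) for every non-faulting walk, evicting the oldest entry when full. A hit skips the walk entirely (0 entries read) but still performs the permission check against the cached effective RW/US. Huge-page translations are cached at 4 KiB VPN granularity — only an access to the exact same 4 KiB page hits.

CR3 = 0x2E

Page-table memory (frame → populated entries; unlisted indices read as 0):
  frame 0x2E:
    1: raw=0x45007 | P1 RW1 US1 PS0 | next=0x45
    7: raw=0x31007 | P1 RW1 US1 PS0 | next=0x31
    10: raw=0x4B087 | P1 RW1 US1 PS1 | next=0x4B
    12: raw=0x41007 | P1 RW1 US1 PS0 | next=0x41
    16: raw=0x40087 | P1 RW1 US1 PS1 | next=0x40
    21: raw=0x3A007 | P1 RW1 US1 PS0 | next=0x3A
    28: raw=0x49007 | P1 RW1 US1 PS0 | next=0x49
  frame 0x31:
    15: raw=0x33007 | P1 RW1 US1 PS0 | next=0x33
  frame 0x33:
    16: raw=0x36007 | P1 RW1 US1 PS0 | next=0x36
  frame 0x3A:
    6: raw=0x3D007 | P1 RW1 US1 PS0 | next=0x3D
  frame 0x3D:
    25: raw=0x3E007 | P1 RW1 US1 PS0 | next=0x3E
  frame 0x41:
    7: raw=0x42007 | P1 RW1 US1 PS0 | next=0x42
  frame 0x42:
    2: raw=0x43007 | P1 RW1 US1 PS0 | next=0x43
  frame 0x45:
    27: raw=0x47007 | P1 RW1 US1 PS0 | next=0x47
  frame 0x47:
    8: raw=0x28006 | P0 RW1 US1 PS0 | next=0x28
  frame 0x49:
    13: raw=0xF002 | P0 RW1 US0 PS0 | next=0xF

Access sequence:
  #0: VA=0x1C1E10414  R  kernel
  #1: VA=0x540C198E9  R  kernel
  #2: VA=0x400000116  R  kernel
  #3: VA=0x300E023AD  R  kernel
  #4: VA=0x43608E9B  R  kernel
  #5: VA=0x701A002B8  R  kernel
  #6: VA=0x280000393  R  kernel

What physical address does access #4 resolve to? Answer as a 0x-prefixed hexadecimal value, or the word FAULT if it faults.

Walk each access:
#0 VA=0x1C1E10414 (r,kernel):
  lvl0: tbl 0x2E, slot 7 ⇒ 0x31007 (P1/RW1/US1/PS0)
  lvl1: tbl 0x31, slot 15 ⇒ 0x33007 (P1/RW1/US1/PS0)
  lvl2: tbl 0x33, slot 16 ⇒ 0x36007 (P1/RW1/US1/PS0)
  → PA=0x36414  (3 entries read)
#1 VA=0x540C198E9 (r,kernel):
  lvl0: tbl 0x2E, slot 21 ⇒ 0x3A007 (P1/RW1/US1/PS0)
  lvl1: tbl 0x3A, slot 6 ⇒ 0x3D007 (P1/RW1/US1/PS0)
  lvl2: tbl 0x3D, slot 25 ⇒ 0x3E007 (P1/RW1/US1/PS0)
  → PA=0x3E8E9  (3 entries read)
#2 VA=0x400000116 (r,kernel):
  lvl0: tbl 0x2E, slot 16 ⇒ 0x40087 (P1/RW1/US1/PS1)
  → PA=0x40116 (huge @L0)  (1 entries read)
#3 VA=0x300E023AD (r,kernel):
  lvl0: tbl 0x2E, slot 12 ⇒ 0x41007 (P1/RW1/US1/PS0)
  lvl1: tbl 0x41, slot 7 ⇒ 0x42007 (P1/RW1/US1/PS0)
  lvl2: tbl 0x42, slot 2 ⇒ 0x43007 (P1/RW1/US1/PS0)
  → PA=0x433AD  (3 entries read)
#4 VA=0x43608E9B (r,kernel):
  lvl0: tbl 0x2E, slot 1 ⇒ 0x45007 (P1/RW1/US1/PS0)
  lvl1: tbl 0x45, slot 27 ⇒ 0x47007 (P1/RW1/US1/PS0)
  lvl2: tbl 0x47, slot 8 ⇒ 0x28006 (P0/RW1/US1/PS0)
  → PAGE_NOT_PRESENT  (3 entries read)
#5 VA=0x701A002B8 (r,kernel):
  lvl0: tbl 0x2E, slot 28 ⇒ 0x49007 (P1/RW1/US1/PS0)
  lvl1: tbl 0x49, slot 13 ⇒ 0xF002 (P0/RW1/US0/PS0)
  → PAGE_NOT_PRESENT  (2 entries read)
#6 VA=0x280000393 (r,kernel):
  lvl0: tbl 0x2E, slot 10 ⇒ 0x4B087 (P1/RW1/US1/PS1)
  → PA=0x4B393 (huge @L0)  (1 entries read)

Access #4 PA: FAULT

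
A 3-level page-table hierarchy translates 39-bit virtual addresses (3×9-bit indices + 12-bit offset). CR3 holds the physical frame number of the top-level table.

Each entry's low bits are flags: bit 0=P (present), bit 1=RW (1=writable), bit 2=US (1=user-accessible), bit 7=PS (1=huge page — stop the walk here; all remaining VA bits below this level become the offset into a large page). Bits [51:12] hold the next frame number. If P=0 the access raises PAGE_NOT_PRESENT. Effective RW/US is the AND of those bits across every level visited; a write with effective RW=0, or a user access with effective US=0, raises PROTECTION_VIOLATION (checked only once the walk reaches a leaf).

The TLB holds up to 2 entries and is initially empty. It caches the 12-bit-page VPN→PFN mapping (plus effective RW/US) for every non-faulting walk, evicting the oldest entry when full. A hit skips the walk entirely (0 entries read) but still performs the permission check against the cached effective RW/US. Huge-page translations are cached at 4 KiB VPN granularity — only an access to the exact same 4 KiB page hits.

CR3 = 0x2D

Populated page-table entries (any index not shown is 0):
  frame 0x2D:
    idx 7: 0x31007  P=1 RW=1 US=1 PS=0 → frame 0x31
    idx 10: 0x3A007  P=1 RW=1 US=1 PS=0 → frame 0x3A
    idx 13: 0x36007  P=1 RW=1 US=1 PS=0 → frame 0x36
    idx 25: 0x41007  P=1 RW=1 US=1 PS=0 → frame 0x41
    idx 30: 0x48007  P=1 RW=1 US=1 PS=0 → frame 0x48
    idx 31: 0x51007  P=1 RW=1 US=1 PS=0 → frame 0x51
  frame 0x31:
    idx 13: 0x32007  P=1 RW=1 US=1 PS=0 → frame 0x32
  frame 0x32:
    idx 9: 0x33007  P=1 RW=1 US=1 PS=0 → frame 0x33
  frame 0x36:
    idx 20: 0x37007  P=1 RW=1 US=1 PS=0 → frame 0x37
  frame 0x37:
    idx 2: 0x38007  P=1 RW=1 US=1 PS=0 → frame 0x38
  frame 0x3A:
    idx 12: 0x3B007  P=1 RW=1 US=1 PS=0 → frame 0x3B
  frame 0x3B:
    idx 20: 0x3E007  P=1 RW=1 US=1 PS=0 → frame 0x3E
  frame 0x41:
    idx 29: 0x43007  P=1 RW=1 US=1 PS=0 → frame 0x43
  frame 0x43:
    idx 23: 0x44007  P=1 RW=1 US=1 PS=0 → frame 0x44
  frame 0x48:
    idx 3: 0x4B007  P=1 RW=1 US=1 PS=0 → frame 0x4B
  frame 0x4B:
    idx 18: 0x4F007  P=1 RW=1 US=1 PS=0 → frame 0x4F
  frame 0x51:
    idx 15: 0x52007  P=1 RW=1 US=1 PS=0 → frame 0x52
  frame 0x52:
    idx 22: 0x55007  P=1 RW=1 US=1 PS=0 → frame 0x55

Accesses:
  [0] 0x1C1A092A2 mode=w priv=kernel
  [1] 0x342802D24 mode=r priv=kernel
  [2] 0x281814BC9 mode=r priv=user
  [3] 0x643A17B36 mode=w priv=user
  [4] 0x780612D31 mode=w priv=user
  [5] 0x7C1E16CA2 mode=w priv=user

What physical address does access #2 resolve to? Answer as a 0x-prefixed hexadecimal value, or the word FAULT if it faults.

Per-access translation:
#0 VA=0x1C1A092A2 (w,kernel):
  lvl0: tbl 0x2D, slot 7 ⇒ 0x31007 (P1/RW1/US1/PS0)
  lvl1: tbl 0x31, slot 13 ⇒ 0x32007 (P1/RW1/US1/PS0)
  lvl2: tbl 0x32, slot 9 ⇒ 0x33007 (P1/RW1/US1/PS0)
  ✓ 0x332A2  — 3 lookups
#1 VA=0x342802D24 (r,kernel):
  lvl0: tbl 0x2D, slot 13 ⇒ 0x36007 (P1/RW1/US1/PS0)
  lvl1: tbl 0x36, slot 20 ⇒ 0x37007 (P1/RW1/US1/PS0)
  lvl2: tbl 0x37, slot 2 ⇒ 0x38007 (P1/RW1/US1/PS0)
  ✓ 0x38D24  — 3 lookups
#2 VA=0x281814BC9 (r,user):
  lvl0: tbl 0x2D, slot 10 ⇒ 0x3A007 (P1/RW1/US1/PS0)
  lvl1: tbl 0x3A, slot 12 ⇒ 0x3B007 (P1/RW1/US1/PS0)
  lvl2: tbl 0x3B, slot 20 ⇒ 0x3E007 (P1/RW1/US1/PS0)
  ✓ 0x3EBC9  — 3 lookups
#3 VA=0x643A17B36 (w,user):
  lvl0: tbl 0x2D, slot 25 ⇒ 0x41007 (P1/RW1/US1/PS0)
  lvl1: tbl 0x41, slot 29 ⇒ 0x43007 (P1/RW1/US1/PS0)
  lvl2: tbl 0x43, slot 23 ⇒ 0x44007 (P1/RW1/US1/PS0)
  ✓ 0x44B36  — 3 lookups
#4 VA=0x780612D31 (w,user):
  lvl0: tbl 0x2D, slot 30 ⇒ 0x48007 (P1/RW1/US1/PS0)
  lvl1: tbl 0x48, slot 3 ⇒ 0x4B007 (P1/RW1/US1/PS0)
  lvl2: tbl 0x4B, slot 18 ⇒ 0x4F007 (P1/RW1/US1/PS0)
  ✓ 0x4FD31  — 3 lookups
#5 VA=0x7C1E16CA2 (w,user):
  lvl0: tbl 0x2D, slot 31 ⇒ 0x51007 (P1/RW1/US1/PS0)
  lvl1: tbl 0x51, slot 15 ⇒ 0x52007 (P1/RW1/US1/PS0)
  lvl2: tbl 0x52, slot 22 ⇒ 0x55007 (P1/RW1/US1/PS0)
  ✓ 0x55CA2  — 3 lookups

Access #2 PA: 0x3EBC9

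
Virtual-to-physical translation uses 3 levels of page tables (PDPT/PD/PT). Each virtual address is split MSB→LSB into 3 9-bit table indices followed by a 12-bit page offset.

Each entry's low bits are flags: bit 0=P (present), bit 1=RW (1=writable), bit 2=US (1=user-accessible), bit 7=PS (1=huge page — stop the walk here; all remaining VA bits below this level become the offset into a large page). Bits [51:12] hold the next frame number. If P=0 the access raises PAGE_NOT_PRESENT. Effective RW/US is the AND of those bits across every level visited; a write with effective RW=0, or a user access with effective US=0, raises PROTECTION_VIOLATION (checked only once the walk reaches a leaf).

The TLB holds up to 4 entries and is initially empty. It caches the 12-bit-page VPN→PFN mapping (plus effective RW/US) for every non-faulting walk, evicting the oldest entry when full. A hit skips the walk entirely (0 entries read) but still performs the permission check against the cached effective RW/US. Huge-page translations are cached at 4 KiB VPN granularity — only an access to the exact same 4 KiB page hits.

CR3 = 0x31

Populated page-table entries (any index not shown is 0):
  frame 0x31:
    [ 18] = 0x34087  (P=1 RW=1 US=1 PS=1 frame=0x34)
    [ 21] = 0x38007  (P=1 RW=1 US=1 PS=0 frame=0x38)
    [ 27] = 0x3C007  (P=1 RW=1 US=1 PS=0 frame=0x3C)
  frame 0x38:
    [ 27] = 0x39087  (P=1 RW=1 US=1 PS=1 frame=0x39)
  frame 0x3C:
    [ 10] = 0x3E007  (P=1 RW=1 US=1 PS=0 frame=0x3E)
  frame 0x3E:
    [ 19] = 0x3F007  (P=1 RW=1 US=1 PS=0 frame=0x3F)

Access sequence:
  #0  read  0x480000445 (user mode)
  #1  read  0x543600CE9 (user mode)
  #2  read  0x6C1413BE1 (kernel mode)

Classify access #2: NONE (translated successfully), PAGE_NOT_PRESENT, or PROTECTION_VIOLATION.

Per-access translation:
#0 VA=0x480000445 (r,user):
  L0 @0x31[18] → 0x34087  P=1,RW=1,US=1,PS=1
  → PA=0x34445 (huge @L0)  (1 entries read)
#1 VA=0x543600CE9 (r,user):
  L0 @0x31[21] → 0x38007  P=1,RW=1,US=1,PS=0
  L1 @0x38[27] → 0x39087  P=1,RW=1,US=1,PS=1
  → PA=0x39CE9 (huge @L1)  (2 entries read)
#2 VA=0x6C1413BE1 (r,kernel):
  L0 @0x31[27] → 0x3C007  P=1,RW=1,US=1,PS=0
  L1 @0x3C[10] → 0x3E007  P=1,RW=1,US=1,PS=0
  L2 @0x3E[19] → 0x3F007  P=1,RW=1,US=1,PS=0
  → PA=0x3FBE1  (3 entries read)

Access #2 fault: NONE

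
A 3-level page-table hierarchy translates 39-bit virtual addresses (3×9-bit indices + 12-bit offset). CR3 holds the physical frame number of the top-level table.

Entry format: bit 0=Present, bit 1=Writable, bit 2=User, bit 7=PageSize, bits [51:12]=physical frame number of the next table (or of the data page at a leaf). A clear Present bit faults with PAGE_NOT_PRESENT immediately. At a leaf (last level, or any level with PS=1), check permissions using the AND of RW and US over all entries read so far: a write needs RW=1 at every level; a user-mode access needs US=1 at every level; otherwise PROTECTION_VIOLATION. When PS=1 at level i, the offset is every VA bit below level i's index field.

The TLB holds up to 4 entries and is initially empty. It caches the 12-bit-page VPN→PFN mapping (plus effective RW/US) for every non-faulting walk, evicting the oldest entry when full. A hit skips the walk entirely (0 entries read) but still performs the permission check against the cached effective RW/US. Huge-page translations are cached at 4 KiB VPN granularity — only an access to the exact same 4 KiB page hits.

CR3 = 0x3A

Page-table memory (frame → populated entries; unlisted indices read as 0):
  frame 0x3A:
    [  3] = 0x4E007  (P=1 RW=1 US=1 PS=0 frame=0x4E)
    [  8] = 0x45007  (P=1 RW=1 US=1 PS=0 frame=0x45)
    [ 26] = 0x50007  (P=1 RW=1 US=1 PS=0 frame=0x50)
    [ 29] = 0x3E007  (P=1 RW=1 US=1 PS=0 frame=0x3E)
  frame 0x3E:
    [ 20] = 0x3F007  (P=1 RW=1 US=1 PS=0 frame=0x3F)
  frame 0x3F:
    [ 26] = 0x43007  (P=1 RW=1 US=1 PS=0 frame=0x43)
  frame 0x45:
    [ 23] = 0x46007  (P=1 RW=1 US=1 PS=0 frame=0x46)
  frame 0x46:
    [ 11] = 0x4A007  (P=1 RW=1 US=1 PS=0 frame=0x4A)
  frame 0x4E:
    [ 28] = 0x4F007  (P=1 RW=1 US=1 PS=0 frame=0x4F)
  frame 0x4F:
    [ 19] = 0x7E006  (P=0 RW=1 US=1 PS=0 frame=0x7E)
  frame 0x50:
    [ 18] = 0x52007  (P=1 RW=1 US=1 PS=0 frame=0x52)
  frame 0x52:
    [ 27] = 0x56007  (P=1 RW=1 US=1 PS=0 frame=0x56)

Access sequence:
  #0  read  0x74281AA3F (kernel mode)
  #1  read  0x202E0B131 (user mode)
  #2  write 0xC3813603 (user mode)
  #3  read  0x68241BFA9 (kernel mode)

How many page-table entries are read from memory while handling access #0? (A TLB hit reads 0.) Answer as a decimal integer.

Per-access translation:
#0 VA=0x74281AA3F (r,kernel):
  L0: frame=0x3A idx=29 entry=0x3E007 [P=1 RW=1 US=1 PS=0]
  L1: frame=0x3E idx=20 entry=0x3F007 [P=1 RW=1 US=1 PS=0]
  L2: frame=0x3F idx=26 entry=0x43007 [P=1 RW=1 US=1 PS=0]
  → PA=0x43A3F  (3 entries read)
#1 VA=0x202E0B131 (r,user):
  L0: frame=0x3A idx=8 entry=0x45007 [P=1 RW=1 US=1 PS=0]
  L1: frame=0x45 idx=23 entry=0x46007 [P=1 RW=1 US=1 PS=0]
  L2: frame=0x46 idx=11 entry=0x4A007 [P=1 RW=1 US=1 PS=0]
  → PA=0x4A131  (3 entries read)
#2 VA=0xC3813603 (w,user):
  L0: frame=0x3A idx=3 entry=0x4E007 [P=1 RW=1 US=1 PS=0]
  L1: frame=0x4E idx=28 entry=0x4F007 [P=1 RW=1 US=1 PS=0]
  L2: frame=0x4F idx=19 entry=0x7E006 [P=0 RW=1 US=1 PS=0]
  → PAGE_NOT_PRESENT  (3 entries read)
#3 VA=0x68241BFA9 (r,kernel):
  L0: frame=0x3A idx=26 entry=0x50007 [P=1 RW=1 US=1 PS=0]
  L1: frame=0x50 idx=18 entry=0x52007 [P=1 RW=1 US=1 PS=0]
  L2: frame=0x52 idx=27 entry=0x56007 [P=1 RW=1 US=1 PS=0]
  → PA=0x56FA9  (3 entries read)

Entries read for #0: 3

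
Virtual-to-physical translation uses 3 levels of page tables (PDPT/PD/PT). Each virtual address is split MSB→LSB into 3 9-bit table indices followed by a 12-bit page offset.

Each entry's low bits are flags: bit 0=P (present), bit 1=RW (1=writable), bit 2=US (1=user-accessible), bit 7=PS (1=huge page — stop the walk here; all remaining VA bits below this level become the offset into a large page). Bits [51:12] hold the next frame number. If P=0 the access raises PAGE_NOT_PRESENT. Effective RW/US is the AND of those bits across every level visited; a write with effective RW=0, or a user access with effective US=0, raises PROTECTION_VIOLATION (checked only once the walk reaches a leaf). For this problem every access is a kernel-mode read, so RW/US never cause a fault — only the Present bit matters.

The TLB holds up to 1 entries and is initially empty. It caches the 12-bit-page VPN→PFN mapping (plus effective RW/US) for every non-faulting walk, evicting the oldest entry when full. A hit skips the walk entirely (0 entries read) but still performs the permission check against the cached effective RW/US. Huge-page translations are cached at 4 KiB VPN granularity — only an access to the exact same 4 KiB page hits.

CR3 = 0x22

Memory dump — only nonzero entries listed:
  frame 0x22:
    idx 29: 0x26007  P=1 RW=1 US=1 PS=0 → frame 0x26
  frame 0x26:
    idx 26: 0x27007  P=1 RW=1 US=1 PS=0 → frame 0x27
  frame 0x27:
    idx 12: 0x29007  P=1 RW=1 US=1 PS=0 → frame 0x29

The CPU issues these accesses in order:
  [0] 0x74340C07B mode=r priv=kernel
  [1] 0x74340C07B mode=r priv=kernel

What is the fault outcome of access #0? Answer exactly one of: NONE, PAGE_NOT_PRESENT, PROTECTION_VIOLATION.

Trace:
#0 VA=0x74340C07B (r,kernel):
  lvl0: tbl 0x22, slot 29 ⇒ 0x26007 (P1/RW1/US1/PS0)
  lvl1: tbl 0x26, slot 26 ⇒ 0x27007 (P1/RW1/US1/PS0)
  lvl2: tbl 0x27, slot 12 ⇒ 0x29007 (P1/RW1/US1/PS0)
  ✓ 0x2907B  — 3 lookups
#1 VA=0x74340C07B (r,kernel):
  TLB hit vpn=0x74340C → PA=0x2907B

Access #0 fault: NONE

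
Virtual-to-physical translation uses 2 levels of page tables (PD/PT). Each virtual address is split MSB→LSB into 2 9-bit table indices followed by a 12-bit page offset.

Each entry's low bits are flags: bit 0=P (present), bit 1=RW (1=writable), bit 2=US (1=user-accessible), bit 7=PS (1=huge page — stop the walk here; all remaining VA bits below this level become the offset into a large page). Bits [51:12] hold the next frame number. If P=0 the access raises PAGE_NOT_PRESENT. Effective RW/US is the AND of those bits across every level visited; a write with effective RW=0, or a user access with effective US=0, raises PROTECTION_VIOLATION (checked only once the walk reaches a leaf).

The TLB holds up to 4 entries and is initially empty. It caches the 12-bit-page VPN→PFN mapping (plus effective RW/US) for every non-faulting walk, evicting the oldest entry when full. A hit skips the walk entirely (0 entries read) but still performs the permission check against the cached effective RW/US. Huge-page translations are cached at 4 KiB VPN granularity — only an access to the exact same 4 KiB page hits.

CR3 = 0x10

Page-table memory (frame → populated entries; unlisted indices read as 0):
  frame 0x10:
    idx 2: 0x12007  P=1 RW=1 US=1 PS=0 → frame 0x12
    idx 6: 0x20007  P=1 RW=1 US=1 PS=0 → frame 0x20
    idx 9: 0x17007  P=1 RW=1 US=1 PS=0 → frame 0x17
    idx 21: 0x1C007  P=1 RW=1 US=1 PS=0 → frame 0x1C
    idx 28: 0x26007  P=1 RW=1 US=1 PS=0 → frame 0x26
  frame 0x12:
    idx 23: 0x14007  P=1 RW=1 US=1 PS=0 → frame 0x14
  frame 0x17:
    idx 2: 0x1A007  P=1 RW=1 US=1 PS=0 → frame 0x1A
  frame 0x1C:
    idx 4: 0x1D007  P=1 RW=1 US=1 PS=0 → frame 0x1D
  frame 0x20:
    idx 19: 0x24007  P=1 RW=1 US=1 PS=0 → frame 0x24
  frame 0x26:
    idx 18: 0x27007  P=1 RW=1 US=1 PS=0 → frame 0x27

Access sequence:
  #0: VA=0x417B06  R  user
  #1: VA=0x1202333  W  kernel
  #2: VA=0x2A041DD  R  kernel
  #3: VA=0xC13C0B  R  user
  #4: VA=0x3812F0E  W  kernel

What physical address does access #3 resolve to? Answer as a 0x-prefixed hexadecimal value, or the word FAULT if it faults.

Walk each access:
#0 VA=0x417B06 (r,user):
  lvl0: tbl 0x10, slot 2 ⇒ 0x12007 (P1/RW1/US1/PS0)
  lvl1: tbl 0x12, slot 23 ⇒ 0x14007 (P1/RW1/US1/PS0)
  ✓ 0x14B06  — 2 lookups
#1 VA=0x1202333 (w,kernel):
  lvl0: tbl 0x10, slot 9 ⇒ 0x17007 (P1/RW1/US1/PS0)
  lvl1: tbl 0x17, slot 2 ⇒ 0x1A007 (P1/RW1/US1/PS0)
  ✓ 0x1A333  — 2 lookups
#2 VA=0x2A041DD (r,kernel):
  lvl0: tbl 0x10, slot 21 ⇒ 0x1C007 (P1/RW1/US1/PS0)
  lvl1: tbl 0x1C, slot 4 ⇒ 0x1D007 (P1/RW1/US1/PS0)
  ✓ 0x1D1DD  — 2 lookups
#3 VA=0xC13C0B (r,user):
  lvl0: tbl 0x10, slot 6 ⇒ 0x20007 (P1/RW1/US1/PS0)
  lvl1: tbl 0x20, slot 19 ⇒ 0x24007 (P1/RW1/US1/PS0)
  ✓ 0x24C0B  — 2 lookups
#4 VA=0x3812F0E (w,kernel):
  lvl0: tbl 0x10, slot 28 ⇒ 0x26007 (P1/RW1/US1/PS0)
  lvl1: tbl 0x26, slot 18 ⇒ 0x27007 (P1/RW1/US1/PS0)
  ✓ 0x27F0E  — 2 lookups

Access #3 PA: 0x24C0B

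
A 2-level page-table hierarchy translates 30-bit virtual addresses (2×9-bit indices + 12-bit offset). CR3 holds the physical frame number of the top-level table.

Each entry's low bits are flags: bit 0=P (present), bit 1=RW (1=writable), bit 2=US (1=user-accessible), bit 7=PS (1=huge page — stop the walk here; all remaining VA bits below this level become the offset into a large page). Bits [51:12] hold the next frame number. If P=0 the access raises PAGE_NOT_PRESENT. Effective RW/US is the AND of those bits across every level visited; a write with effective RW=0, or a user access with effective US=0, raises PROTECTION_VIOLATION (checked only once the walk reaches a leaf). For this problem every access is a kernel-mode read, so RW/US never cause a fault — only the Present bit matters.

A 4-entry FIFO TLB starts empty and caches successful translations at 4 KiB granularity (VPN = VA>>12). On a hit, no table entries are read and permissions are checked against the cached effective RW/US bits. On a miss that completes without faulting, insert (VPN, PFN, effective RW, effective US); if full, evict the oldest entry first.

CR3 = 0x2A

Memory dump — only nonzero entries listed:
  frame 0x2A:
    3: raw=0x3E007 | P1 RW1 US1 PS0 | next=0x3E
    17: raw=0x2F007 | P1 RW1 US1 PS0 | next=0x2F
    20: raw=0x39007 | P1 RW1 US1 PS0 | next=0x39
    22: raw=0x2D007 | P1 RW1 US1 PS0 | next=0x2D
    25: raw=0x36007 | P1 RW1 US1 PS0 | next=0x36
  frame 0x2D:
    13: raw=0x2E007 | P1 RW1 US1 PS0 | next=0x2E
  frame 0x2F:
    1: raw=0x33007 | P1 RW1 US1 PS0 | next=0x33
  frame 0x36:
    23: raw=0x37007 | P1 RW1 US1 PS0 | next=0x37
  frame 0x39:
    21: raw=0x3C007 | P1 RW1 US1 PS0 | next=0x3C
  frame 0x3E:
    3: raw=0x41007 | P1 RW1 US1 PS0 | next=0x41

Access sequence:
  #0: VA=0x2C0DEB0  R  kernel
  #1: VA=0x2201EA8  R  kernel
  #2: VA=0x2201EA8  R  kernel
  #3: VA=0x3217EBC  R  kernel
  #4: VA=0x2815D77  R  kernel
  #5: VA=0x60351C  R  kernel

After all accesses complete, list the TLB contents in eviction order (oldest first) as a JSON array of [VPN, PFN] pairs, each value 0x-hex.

Per-access translation:
#0 VA=0x2C0DEB0 (r,kernel):
  lvl0: tbl 0x2A, slot 22 ⇒ 0x2D007 (P1/RW1/US1/PS0)
  lvl1: tbl 0x2D, slot 13 ⇒ 0x2E007 (P1/RW1/US1/PS0)
  ⇒ phys 0x2EEB0  [2 reads]
#1 VA=0x2201EA8 (r,kernel):
  lvl0: tbl 0x2A, slot 17 ⇒ 0x2F007 (P1/RW1/US1/PS0)
  lvl1: tbl 0x2F, slot 1 ⇒ 0x33007 (P1/RW1/US1/PS0)
  ⇒ phys 0x33EA8  [2 reads]
#2 VA=0x2201EA8 (r,kernel):
  TLB hit vpn=0x2201 → PA=0x33EA8
#3 VA=0x3217EBC (r,kernel):
  lvl0: tbl 0x2A, slot 25 ⇒ 0x36007 (P1/RW1/US1/PS0)
  lvl1: tbl 0x36, slot 23 ⇒ 0x37007 (P1/RW1/US1/PS0)
  ⇒ phys 0x37EBC  [2 reads]
#4 VA=0x2815D77 (r,kernel):
  lvl0: tbl 0x2A, slot 20 ⇒ 0x39007 (P1/RW1/US1/PS0)
  lvl1: tbl 0x39, slot 21 ⇒ 0x3C007 (P1/RW1/US1/PS0)
  ⇒ phys 0x3CD77  [2 reads]
#5 VA=0x60351C (r,kernel):
  lvl0: tbl 0x2A, slot 3 ⇒ 0x3E007 (P1/RW1/US1/PS0)
  lvl1: tbl 0x3E, slot 3 ⇒ 0x41007 (P1/RW1/US1/PS0)
  ⇒ phys 0x4151C  [2 reads]

TLB: [["0x2201", "0x33"], ["0x3217", "0x37"], ["0x2815", "0x3C"], ["0x603", "0x41"]]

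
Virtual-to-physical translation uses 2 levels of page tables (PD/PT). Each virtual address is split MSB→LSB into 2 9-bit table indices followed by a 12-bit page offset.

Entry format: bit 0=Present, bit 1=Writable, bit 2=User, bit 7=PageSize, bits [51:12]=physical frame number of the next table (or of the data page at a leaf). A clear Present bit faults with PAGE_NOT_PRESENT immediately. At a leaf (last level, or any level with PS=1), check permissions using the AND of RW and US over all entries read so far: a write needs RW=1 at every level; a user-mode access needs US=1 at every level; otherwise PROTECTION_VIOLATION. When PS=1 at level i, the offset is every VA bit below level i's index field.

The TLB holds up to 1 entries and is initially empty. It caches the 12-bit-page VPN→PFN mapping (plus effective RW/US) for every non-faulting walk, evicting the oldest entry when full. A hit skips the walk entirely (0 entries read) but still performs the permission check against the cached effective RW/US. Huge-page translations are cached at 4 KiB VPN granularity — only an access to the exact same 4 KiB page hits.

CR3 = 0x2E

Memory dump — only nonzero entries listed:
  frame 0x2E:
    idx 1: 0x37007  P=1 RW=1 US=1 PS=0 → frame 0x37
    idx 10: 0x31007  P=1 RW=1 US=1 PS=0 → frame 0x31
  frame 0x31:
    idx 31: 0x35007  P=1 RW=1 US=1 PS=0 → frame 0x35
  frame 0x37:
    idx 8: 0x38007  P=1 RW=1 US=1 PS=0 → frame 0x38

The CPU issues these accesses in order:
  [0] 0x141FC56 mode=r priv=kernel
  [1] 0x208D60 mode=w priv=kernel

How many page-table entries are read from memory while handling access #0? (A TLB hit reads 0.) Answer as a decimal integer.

Trace:
#0 VA=0x141FC56 (r,kernel):
  [0] read 0x2E idx=10: raw=0x31007 flags P=1 W=1 U=1 S=0
  [1] read 0x31 idx=31: raw=0x35007 flags P=1 W=1 U=1 S=0
  ⇒ phys 0x35C56  [2 reads]
#1 VA=0x208D60 (w,kernel):
  [0] read 0x2E idx=1: raw=0x37007 flags P=1 W=1 U=1 S=0
  [1] read 0x37 idx=8: raw=0x38007 flags P=1 W=1 U=1 S=0
  ⇒ phys 0x38D60  [2 reads]

Entries read for #0: 2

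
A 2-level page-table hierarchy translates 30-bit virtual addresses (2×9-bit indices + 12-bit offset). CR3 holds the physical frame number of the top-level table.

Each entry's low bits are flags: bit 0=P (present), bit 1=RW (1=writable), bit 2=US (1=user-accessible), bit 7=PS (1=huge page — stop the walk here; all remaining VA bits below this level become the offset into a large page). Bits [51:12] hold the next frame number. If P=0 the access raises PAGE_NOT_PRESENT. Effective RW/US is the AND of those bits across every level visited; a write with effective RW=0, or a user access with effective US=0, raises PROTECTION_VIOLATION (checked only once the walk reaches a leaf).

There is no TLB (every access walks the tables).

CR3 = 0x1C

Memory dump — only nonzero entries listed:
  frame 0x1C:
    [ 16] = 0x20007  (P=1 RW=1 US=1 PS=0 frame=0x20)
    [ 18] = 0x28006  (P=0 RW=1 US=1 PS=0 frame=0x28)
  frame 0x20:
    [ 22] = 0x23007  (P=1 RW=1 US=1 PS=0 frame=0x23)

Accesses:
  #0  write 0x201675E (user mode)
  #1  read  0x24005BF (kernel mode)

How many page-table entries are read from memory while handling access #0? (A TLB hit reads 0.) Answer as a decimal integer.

Per-access translation:
#0 VA=0x201675E (w,user):
  L0: frame=0x1C idx=16 entry=0x20007 [P=1 RW=1 US=1 PS=0]
  L1: frame=0x20 idx=22 entry=0x23007 [P=1 RW=1 US=1 PS=0]
  ✓ 0x2375E  — 2 lookups
#1 VA=0x24005BF (r,kernel):
  L0: frame=0x1C idx=18 entry=0x28006 [P=0 RW=1 US=1 PS=0]
  ⇒ fault: PAGE_NOT_PRESENT  — 1 lookups

Entries read for #0: 2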